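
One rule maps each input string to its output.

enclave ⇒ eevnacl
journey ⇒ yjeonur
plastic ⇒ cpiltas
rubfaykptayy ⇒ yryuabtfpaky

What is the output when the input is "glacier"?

What's happening: reverse the string, then take characters alternately from the front and the back (1st, last, 2nd, 2nd-last, ...).
Working it through for "glacier": intermediate "reicalg", final "rgeliac".

rgeliac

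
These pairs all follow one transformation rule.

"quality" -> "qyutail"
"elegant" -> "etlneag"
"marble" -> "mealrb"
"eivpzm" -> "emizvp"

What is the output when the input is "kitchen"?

What's happening: take characters alternately from the front and the back (1st, last, 2nd, 2nd-last, ...).
"kitchen" → "kniethc".

kniethc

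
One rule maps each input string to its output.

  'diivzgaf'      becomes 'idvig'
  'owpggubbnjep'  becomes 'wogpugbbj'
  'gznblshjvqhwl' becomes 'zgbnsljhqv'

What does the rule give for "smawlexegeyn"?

mswaelexe

Looking at the pairs, the operation is to swap each adjacent pair of characters (1↔2, 3↔4, ...), then delete the last 3 characters.
"smawlexegeyn" → "mswaelexegny" → "mswaelexe".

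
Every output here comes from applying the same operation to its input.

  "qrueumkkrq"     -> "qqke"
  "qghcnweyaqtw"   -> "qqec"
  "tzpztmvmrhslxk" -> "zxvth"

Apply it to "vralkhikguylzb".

zvuli

The transformation: keep one character in every 3, starting at position 1 (positions 1st, 4th, 7th, ...), then sort the characters into reverse alphabetical order.
For "vralkhikguylzb", step one produces "vliuz"; step two turns that into "zvuli".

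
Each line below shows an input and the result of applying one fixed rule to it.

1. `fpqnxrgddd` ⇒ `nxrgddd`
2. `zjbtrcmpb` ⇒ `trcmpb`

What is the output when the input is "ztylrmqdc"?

Each output is the input with this applied: delete the first 3 characters.
Applying that to "ztylrmqdc" gives "lrmqdc".

lrmqdc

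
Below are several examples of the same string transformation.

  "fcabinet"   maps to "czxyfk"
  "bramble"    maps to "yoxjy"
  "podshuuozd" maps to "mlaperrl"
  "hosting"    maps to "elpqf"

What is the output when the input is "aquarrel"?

The transformation: shift every letter 3 places backward in the alphabet (wrapping around), then delete the last 2 characters.
For "aquarrel", step one produces "xnrxoobi"; step two turns that into "xnrxoo".

xnrxoo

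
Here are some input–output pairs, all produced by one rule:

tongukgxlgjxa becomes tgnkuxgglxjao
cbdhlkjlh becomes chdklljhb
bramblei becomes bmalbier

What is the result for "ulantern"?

In each case the input is transformed by: swap each adjacent pair of characters (1↔2, 3↔4, ...), then move the first character to the end.
"ulantern" → "lunaetnr" → "unaetnrl".

unaetnrl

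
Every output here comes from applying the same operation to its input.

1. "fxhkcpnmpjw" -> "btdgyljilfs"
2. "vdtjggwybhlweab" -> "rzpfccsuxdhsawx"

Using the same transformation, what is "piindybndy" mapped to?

Each output is the input with this applied: shift every letter 4 places backward in the alphabet (wrapping around).
So "piindybndy" becomes "leejzuxjzu".

leejzuxjzu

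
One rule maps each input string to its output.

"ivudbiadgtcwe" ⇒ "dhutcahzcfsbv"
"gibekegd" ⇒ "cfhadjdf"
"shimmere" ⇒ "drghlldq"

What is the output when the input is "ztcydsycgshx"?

In each case the input is transformed by: shift every letter 1 place backward in the alphabet (wrapping around), then move the last character to the front.
"ztcydsycgshx" → "ysbxcrxbfrgw" → "wysbxcrxbfrg".

wysbxcrxbfrg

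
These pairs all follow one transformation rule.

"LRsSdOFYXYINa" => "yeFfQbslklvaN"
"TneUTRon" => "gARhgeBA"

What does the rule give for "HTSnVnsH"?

Looking at the pairs, the operation is to flip the case of every letter, then shift every letter 13 places forward in the alphabet (wrapping around) — i.e. ROT13.
Applying both steps to "HTSnVnsH": "htsNvNSh", then "ugfAiAFu".

ugfAiAFu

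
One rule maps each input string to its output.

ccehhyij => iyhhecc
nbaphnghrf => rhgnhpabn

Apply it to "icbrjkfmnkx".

knmfkjrbci

Each output is the input with this applied: delete the last character, then reverse the string.
Working it through for "icbrjkfmnkx": intermediate "icbrjkfmnk", final "knmfkjrbci".
(Check on "nbaphnghrf": → "nbaphnghr" → "rhgnhpabn" ✓)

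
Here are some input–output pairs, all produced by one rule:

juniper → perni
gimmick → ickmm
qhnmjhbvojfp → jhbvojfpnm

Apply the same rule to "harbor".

Each output is the input with this applied: delete the first 2 characters, then move the first 2 characters to the end (rotate left by 2).
Applying both steps to "harbor": "rbor", then "orrb".
(Check on "gimmick": → "mmick" → "ickmm" ✓)

orrb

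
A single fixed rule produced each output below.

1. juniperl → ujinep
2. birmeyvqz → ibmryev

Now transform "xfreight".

fxergi

Looking at the pairs, the operation is to delete the last 2 characters, then swap each adjacent pair of characters (1↔2, 3↔4, ...).
For "xfreight" the result is "fxergi".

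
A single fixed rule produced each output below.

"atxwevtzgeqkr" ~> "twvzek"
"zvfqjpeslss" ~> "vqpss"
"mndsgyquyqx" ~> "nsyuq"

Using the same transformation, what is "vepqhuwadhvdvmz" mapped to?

In each case the input is transformed by: keep every other character starting from the second (positions 2nd, 4th, 6th, ...).
Applying that to "vepqhuwadhvdvmz" gives "equahdm".

equahdm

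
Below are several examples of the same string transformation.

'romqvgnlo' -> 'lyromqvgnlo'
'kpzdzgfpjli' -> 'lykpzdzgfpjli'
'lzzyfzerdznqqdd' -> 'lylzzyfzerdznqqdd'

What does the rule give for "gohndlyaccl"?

lygohndlyaccl

Rule — prepend "ly".
"gohndlyaccl" → "lygohndlyaccl".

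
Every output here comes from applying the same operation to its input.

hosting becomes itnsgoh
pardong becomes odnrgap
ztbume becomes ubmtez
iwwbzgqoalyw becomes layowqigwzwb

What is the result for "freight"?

What's happening: move the last 3 characters to the front (rotate right by 3), then take characters alternately from the front and the back (1st, last, 2nd, 2nd-last, ...).
Working it through for "freight": intermediate "ghtfrei", final "gihetrf".

gihetrf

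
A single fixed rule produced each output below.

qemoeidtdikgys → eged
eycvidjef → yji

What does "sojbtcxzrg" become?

ozt

Looking at the pairs, the operation is to take characters alternately from the front and the back (1st, last, 2nd, 2nd-last, ...), then keep one character in every 3, starting at position 3 (positions 3rd, 6th, 9th, ...).
"sojbtcxzrg" → "sgorjzbxtc" → "ozt".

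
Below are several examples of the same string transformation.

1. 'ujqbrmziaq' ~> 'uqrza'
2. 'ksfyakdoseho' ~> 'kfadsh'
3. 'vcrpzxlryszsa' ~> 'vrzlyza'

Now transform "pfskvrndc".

What's happening: keep every other character starting from the first (positions 1st, 3rd, 5th, ...).
For "pfskvrndc" the result is "psvnc".

psvnc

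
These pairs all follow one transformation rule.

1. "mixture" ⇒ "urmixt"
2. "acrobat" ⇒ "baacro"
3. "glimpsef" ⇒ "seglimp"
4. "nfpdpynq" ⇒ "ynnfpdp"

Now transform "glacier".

What's happening: delete the last character, then move the last 2 characters to the front (rotate right by 2).
Applying both steps to "glacier": "glacie", then "ieglac".

ieglac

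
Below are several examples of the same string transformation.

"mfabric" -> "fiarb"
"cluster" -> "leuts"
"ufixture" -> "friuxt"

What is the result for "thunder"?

heudn

Rule — take characters alternately from the front and the back (1st, last, 2nd, 2nd-last, ...), then delete the first 2 characters.
Applying both steps to "thunder": "trheudn", then "heudn".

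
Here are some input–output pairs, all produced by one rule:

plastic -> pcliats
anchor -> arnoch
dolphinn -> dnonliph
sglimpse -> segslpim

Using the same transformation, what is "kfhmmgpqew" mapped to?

Looking at the pairs, the operation is to take characters alternately from the front and the back (1st, last, 2nd, 2nd-last, ...).
So "kfhmmgpqew" becomes "kwfehqmpmg".

kwfehqmpmg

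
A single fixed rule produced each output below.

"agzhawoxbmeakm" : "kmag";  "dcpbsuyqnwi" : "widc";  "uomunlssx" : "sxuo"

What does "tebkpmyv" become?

Each output is the input with this applied: move the first 2 characters to the end (rotate left by 2), then keep only the last 4 characters.
On "tebkpmyv": the first step gives "bkpmyvte", and the second then gives "yvte".

yvte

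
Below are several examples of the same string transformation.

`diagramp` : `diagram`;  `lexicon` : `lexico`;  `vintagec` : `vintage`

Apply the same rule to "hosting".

hostin

The transformation: delete the last character.
So "hosting" becomes "hostin".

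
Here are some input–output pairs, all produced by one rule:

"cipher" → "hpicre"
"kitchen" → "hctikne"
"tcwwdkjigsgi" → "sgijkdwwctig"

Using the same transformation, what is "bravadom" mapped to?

The rule is to reverse the string, then move the first 2 characters to the end (rotate left by 2).
On "bravadom" that produces "davarbmo".

davarbmo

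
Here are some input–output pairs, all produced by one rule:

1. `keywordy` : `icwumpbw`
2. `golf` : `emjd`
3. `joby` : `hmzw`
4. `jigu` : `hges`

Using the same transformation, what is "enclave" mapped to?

clajytc

Rule — shift every letter 2 places backward in the alphabet (wrapping around).
For "enclave" the result is "clajytc".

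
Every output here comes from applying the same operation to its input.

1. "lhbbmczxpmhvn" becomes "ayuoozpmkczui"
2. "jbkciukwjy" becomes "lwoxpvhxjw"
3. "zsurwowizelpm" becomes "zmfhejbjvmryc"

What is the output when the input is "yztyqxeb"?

olmgldkr

In each case the input is transformed by: move the last character to the front, then shift every letter 13 places forward in the alphabet (wrapping around) — i.e. ROT13.
Doing the same to "yztyqxeb": "olmgldkr".
(Check on "zsurwowizelpm": → "mzsurwowizelp" → "zmfhejbjvmryc" ✓)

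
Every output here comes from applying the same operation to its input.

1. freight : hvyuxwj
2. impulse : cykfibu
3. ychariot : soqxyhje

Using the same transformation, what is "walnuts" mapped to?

The transformation: swap each adjacent pair of characters (1↔2, 3↔4, ...), then shift every letter 10 places backward in the alphabet (wrapping around).
Applying both steps to "walnuts": "awnltus", then "qmdbjki".
(Check on "freight": → "rfiehgt" → "hvyuxwj" ✓)

qmdbjki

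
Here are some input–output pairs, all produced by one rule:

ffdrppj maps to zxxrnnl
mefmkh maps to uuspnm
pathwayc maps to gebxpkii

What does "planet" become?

bxvtmi

Rule — sort the characters into reverse alphabetical order, then shift every letter 8 places forward in the alphabet (wrapping around).
On "planet": the first step gives "tpnlea", and the second then gives "bxvtmi".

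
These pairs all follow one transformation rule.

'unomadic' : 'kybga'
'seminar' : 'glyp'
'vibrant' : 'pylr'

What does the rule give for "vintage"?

In each case the input is transformed by: delete the first 3 characters, then shift every letter 2 places backward in the alphabet (wrapping around).
"vintage" → "tage" → "ryec".
(Check on "unomadic": → "madic" → "kybga" ✓)

ryec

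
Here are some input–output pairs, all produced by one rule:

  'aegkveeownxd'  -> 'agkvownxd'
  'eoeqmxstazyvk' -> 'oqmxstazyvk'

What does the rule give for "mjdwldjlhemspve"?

Each output is the input with this applied: remove every "e".
Applying that to "mjdwldjlhemspve" gives "mjdwldjlhmspv".

mjdwldjlhmspv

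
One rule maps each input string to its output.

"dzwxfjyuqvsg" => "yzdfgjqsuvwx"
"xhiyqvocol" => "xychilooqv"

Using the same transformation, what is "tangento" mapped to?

Looking at the pairs, the operation is to sort the characters into alphabetical order, then move the last 2 characters to the front (rotate right by 2).
"tangento" → "ttaegnno".

ttaegnno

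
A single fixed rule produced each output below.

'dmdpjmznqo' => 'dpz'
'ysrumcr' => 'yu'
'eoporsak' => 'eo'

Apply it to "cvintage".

cn

What's happening: keep one character in every 3, starting at position 1 (positions 1st, 4th, 7th, ...), then delete the last character.
Working it through for "cvintage": intermediate "cng", final "cn".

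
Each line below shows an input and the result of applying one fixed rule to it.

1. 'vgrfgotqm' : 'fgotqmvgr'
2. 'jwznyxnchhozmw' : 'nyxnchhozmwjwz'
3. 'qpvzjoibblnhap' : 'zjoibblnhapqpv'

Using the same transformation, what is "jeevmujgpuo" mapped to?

The rule is to move the first 3 characters to the end (rotate left by 3).
For "jeevmujgpuo" the result is "vmujgpuojee".

vmujgpuojee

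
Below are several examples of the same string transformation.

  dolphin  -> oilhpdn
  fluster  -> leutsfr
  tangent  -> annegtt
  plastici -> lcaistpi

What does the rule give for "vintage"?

ignatve

The pattern: take characters alternately from the front and the back (1st, last, 2nd, 2nd-last, ...), then move the first 2 characters to the end (rotate left by 2).
Working it through for "vintage": intermediate "veignat", final "ignatve".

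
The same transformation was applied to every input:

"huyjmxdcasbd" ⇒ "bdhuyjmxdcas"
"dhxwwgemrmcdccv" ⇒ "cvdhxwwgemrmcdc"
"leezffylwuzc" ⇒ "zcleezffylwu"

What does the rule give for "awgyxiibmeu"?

The rule is to move the last 2 characters to the front (rotate right by 2).
So "awgyxiibmeu" becomes "euawgyxiibm".

euawgyxiibm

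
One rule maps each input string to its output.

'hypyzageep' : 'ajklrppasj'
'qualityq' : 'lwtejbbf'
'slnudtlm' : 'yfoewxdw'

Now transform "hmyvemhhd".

The rule is to shift every letter 11 places forward in the alphabet (wrapping around), then move the first 2 characters to the end (rotate left by 2).
On "hmyvemhhd": the first step gives "sxjgpxsso", and the second then gives "jgpxssosx".

jgpxssosx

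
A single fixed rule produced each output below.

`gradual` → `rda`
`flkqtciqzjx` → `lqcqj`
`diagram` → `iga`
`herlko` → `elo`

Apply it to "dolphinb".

opib

Rule — keep every other character starting from the second (positions 2nd, 4th, 6th, ...).
Applying that to "dolphinb" gives "opib".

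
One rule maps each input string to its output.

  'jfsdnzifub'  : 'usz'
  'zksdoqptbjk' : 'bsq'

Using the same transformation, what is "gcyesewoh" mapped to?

The rule is to keep one character in every 3, starting at position 3 (positions 3rd, 6th, 9th, ...), then move the last character to the front.
For "gcyesewoh" the result is "hye".

hye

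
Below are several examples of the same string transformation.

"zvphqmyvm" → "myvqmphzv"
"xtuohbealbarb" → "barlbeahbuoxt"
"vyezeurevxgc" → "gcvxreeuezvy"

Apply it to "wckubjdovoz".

Each output is the input with this applied: swap each adjacent pair of characters (1↔2, 3↔4, ...), then reverse the string.
Starting from "wckubjdovoz": after the first operation, "cwukjbodovz"; after the second, "zvodobjkuwc".
(Check on "zvphqmyvm": → "vzhpmqvym" → "myvqmphzv" ✓)

zvodobjkuwc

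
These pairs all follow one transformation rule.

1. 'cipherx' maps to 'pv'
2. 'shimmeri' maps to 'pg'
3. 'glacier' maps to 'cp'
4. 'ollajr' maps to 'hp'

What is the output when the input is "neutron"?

In each case the input is transformed by: shift every letter 2 places backward in the alphabet (wrapping around), then keep only the last 2 characters.
For "neutron", step one produces "lcsrpml"; step two turns that into "ml".
(Check on "glacier": → "ejyagcp" → "cp" ✓)

ml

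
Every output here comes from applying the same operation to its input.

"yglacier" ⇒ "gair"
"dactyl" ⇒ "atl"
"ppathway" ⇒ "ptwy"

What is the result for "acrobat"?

The transformation: keep every other character starting from the second (positions 2nd, 4th, 6th, ...).
So "acrobat" becomes "coa".

coa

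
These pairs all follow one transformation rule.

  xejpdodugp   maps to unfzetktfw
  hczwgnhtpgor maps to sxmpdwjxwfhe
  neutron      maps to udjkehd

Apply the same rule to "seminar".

The rule is to swap each adjacent pair of characters (1↔2, 3↔4, ...), then shift every letter 10 places backward in the alphabet (wrapping around).
"seminar" → "esimanr" → "uiycqdh".
(Check on "neutron": → "entuorn" → "udjkehd" ✓)

uiycqdh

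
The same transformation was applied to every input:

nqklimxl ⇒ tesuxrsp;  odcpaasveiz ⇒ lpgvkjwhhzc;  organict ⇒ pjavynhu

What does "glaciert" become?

lyanshjp

The rule is to shift every letter 7 places forward in the alphabet (wrapping around), then move the last 3 characters to the front (rotate right by 3).
Starting from "glaciert": after the first operation, "nshjplya"; after the second, "lyanshjp".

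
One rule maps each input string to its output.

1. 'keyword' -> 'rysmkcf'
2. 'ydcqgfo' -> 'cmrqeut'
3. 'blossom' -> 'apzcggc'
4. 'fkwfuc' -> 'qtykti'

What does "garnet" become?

The pattern: move the last character to the front, then shift every letter 12 places backward in the alphabet (wrapping around).
For "garnet", step one produces "tgarne"; step two turns that into "huofbs".

huofbs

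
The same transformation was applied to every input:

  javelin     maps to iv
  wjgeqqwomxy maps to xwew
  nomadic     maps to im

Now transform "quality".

ta

The pattern: reverse the string, then keep one character in every 3, starting at position 2 (positions 2nd, 5th, 8th, ...).
Doing the same to "quality": "ta".
(Check on "javelin": → "nilevaj" → "iv" ✓)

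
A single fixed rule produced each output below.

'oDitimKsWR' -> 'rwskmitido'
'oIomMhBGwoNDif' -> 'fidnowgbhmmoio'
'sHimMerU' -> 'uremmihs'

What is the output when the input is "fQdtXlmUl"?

lumlxtdqf

What's happening: reverse the string, then convert every letter to lowercase.
Doing the same to "fQdtXlmUl": "lumlxtdqf".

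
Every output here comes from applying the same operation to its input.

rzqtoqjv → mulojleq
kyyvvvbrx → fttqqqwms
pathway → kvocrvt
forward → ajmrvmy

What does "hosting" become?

Rule — shift every letter 5 places backward in the alphabet (wrapping around).
On "hosting" that produces "cjnodib".

cjnodib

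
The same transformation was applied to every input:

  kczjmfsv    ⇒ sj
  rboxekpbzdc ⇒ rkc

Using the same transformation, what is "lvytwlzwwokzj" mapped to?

ywok

Each output is the input with this applied: sort the characters into reverse alphabetical order, then keep one character in every 3, starting at position 3 (positions 3rd, 6th, 9th, ...).
On "lvytwlzwwokzj": the first step gives "zzywwwvtollkj", and the second then gives "ywok".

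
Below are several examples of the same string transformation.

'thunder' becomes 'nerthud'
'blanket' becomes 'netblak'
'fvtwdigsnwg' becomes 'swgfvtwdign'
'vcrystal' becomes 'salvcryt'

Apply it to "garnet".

retgan

The pattern: move the last 3 characters to the front (rotate right by 3), then swap the first and last characters.
"garnet" → "netgar" → "retgan".
(Check on "thunder": → "derthun" → "nerthud" ✓)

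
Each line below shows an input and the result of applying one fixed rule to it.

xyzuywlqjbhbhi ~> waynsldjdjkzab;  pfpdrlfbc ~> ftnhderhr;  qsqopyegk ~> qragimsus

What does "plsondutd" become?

qpfwvfrnu

The rule is to move the first 3 characters to the end (rotate left by 3), then shift every letter 2 places forward in the alphabet (wrapping around).
Doing the same to "plsondutd": "qpfwvfrnu".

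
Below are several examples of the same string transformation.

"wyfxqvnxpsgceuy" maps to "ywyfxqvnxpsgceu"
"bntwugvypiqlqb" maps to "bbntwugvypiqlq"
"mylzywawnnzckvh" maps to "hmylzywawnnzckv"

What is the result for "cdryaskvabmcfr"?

The pattern: move the last character to the front.
On "cdryaskvabmcfr" that produces "rcdryaskvabmcf".

rcdryaskvabmcf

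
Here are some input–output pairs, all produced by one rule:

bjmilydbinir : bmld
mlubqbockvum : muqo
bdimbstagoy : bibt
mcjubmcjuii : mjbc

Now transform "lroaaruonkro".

loau

The transformation: keep every other character starting from the first (positions 1st, 3rd, 5th, ...), then keep only the first 4 characters.
For "lroaaruonkro", step one produces "loaunr"; step two turns that into "loau".
(Check on "mlubqbockvum": → "muqoku" → "muqo" ✓)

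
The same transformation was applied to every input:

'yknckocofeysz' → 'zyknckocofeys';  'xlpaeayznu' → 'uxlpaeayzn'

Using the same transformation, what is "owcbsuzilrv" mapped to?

Rule — move the last character to the front.
On "owcbsuzilrv" that produces "vowcbsuzilr".

vowcbsuzilr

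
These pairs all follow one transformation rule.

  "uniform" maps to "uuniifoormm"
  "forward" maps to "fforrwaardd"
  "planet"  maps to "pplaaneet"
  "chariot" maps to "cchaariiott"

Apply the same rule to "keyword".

Rule — repeat every character 3 times, then keep every other character starting from the first (positions 1st, 3rd, 5th, ...).
Applying both steps to "keyword": "kkkeeeyyywwwooorrrddd", then "kkeyywoordd".

kkeyywoordd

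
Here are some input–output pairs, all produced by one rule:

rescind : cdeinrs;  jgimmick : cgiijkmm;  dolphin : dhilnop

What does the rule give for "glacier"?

The pattern: sort the characters into alphabetical order.
"glacier" → "acegilr".

acegilr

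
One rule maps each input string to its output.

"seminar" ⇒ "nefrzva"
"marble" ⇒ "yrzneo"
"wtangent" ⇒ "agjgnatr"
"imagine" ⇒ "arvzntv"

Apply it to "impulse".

frvzchy

The pattern: shift every letter 13 places forward in the alphabet (wrapping around) — i.e. ROT13, then move the last 2 characters to the front (rotate right by 2).
Starting from "impulse": after the first operation, "vzchyfr"; after the second, "frvzchy".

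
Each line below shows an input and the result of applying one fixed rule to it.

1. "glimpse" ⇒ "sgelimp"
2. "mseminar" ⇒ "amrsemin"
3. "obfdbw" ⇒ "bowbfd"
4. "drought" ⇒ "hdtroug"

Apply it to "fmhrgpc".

Each output is the input with this applied: swap the first and last characters, then move the last 2 characters to the front (rotate right by 2).
For "fmhrgpc" the result is "pfcmhrg".

pfcmhrg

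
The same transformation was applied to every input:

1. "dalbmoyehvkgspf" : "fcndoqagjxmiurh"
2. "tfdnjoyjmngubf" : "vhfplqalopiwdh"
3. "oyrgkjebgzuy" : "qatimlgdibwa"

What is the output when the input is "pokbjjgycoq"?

rqmdlliaeqs

Each output is the input with this applied: shift every letter 2 places forward in the alphabet (wrapping around).
Applying that to "pokbjjgycoq" gives "rqmdlliaeqs".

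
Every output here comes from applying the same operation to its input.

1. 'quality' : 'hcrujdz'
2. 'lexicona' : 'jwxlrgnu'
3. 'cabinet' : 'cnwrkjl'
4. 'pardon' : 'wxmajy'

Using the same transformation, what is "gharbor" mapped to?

axkajqp

Each output is the input with this applied: shift every letter 9 places forward in the alphabet (wrapping around), then reverse the string.
Starting from "gharbor": after the first operation, "pqjakxa"; after the second, "axkajqp".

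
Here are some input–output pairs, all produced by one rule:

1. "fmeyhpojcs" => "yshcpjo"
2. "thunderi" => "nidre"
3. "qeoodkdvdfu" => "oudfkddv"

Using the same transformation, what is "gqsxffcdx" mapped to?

xxfdfc

The pattern: delete the first 3 characters, then take characters alternately from the front and the back (1st, last, 2nd, 2nd-last, ...).
Doing the same to "gqsxffcdx": "xxfdfc".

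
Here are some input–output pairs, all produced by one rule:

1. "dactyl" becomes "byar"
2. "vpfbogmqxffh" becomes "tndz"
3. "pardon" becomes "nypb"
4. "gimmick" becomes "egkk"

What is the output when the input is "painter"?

nygl

The transformation: shift every letter 2 places backward in the alphabet (wrapping around), then keep only the first 4 characters.
So "painter" becomes "nygl".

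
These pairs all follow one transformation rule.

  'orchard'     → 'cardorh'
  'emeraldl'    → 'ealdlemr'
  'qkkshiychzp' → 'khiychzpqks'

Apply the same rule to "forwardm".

rardmfow

The rule is to move the first 3 characters to the end (rotate left by 3), then swap the first and last characters.
Starting from "forwardm": after the first operation, "wardmfor"; after the second, "rardmfow".
(Check on "qkkshiychzp": → "shiychzpqkk" → "khiychzpqks" ✓)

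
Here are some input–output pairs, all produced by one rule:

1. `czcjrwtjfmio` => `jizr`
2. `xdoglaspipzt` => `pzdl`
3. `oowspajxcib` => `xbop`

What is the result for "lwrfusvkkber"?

The pattern: keep one character in every 3, starting at position 2 (positions 2nd, 5th, 8th, ...), then swap the front and back halves of the string.
Working it through for "lwrfusvkkber": intermediate "wuke", final "kewu".

kewu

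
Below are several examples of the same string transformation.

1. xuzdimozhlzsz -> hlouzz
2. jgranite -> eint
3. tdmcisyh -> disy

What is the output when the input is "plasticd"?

cipt

What's happening: sort the characters into alphabetical order, then keep every other character starting from the second (positions 2nd, 4th, 6th, ...).
For "plasticd" the result is "cipt".
(Check on "jgranite": → "aegijnrt" → "eint" ✓)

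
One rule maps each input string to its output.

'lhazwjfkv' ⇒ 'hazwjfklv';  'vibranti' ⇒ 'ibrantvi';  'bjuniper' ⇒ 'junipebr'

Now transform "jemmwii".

emmwiji

The pattern: swap the first and last characters, then move the first character to the end.
Starting from "jemmwii": after the first operation, "iemmwij"; after the second, "emmwiji".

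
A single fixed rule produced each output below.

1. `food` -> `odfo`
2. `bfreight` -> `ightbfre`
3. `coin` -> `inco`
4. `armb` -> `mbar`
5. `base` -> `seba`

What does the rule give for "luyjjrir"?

Each output is the input with this applied: swap the front and back halves of the string.
Applying that to "luyjjrir" gives "jrirluyj".

jrirluyj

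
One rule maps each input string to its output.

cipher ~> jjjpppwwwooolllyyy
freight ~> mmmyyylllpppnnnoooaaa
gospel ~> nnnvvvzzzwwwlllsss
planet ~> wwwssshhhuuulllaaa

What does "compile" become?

Rule — shift every letter 7 places forward in the alphabet (wrapping around), then repeat every character 3 times.
On "compile": the first step gives "jvtwpsl", and the second then gives "jjjvvvtttwwwpppssslll".

jjjvvvtttwwwpppssslll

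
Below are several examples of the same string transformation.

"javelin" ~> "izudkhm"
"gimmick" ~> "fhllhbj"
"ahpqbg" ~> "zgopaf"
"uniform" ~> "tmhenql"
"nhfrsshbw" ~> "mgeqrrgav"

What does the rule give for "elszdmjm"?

dkryclil

Rule — shift every letter 1 place backward in the alphabet (wrapping around).
On "elszdmjm" that produces "dkryclil".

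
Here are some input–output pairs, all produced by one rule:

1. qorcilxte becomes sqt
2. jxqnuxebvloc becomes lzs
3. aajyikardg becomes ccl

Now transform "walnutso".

What's happening: shift every letter 2 places forward in the alphabet (wrapping around), then keep only the first 3 characters.
For "walnutso", step one produces "ycnpwvuq"; step two turns that into "ycn".

ycn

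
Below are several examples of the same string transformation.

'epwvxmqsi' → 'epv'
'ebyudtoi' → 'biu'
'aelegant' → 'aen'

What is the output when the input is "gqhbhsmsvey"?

bhqv

The rule is to sort the characters into alphabetical order, then keep one character in every 3, starting at position 1 (positions 1st, 4th, 7th, ...).
Starting from "gqhbhsmsvey": after the first operation, "beghhmqssvy"; after the second, "bhqv".
(Check on "epwvxmqsi": → "eimpqsvwx" → "epv" ✓)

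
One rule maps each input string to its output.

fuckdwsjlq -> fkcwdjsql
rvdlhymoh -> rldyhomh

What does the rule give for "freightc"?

fiehgct

Each output is the input with this applied: swap each adjacent pair of characters (1↔2, 3↔4, ...), then delete the first character.
Starting from "freightc": after the first operation, "rfiehgct"; after the second, "fiehgct".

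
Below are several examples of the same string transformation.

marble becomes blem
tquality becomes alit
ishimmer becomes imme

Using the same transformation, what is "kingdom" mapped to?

The pattern: move the first 3 characters to the end (rotate left by 3), then keep only the first 4 characters.
So "kingdom" becomes "gdom".
(Check on "tquality": → "alitytqu" → "alit" ✓)

gdom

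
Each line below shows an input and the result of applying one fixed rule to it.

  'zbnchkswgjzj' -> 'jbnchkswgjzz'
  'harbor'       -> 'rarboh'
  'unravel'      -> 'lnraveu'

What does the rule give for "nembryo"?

oembryn

In each case the input is transformed by: swap the first and last characters.
On "nembryo" that produces "oembryn".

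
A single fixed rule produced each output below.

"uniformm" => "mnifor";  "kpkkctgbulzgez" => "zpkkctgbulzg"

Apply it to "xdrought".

tdroug

In each case the input is transformed by: swap the first and last characters, then delete the last 2 characters.
For "xdrought", step one produces "tdroughx"; step two turns that into "tdroug".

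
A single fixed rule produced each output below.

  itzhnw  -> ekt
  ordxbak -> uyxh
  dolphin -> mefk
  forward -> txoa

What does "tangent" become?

The rule is to delete the first 3 characters, then shift every letter 3 places backward in the alphabet (wrapping around).
"tangent" → "gent" → "dbkq".

dbkq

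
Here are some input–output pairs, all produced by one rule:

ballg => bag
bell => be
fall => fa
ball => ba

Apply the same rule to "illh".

The rule is to remove every "l".
So "illh" becomes "ih".

ih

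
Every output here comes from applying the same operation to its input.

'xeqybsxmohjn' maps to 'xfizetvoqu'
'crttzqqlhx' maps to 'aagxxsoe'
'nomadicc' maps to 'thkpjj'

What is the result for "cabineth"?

ipulao

The transformation: delete the first 2 characters, then shift every letter 7 places forward in the alphabet (wrapping around).
Applying both steps to "cabineth": "bineth", then "ipulao".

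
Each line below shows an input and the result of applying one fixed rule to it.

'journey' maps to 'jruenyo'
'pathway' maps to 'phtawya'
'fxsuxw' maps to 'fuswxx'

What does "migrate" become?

The pattern: swap each adjacent pair of characters (1↔2, 3↔4, ...), then move the first character to the end.
Working it through for "migrate": intermediate "imrgtae", final "mrgtaei".

mrgtaei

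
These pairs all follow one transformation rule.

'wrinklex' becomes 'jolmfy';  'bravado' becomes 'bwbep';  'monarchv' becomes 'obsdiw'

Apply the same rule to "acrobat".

The rule is to shift every letter 1 place forward in the alphabet (wrapping around), then delete the first 2 characters.
Working it through for "acrobat": intermediate "bdspcbu", final "spcbu".

spcbu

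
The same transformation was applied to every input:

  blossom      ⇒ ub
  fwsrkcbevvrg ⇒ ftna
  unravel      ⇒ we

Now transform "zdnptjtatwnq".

What's happening: shift every letter 9 places forward in the alphabet (wrapping around), then keep one character in every 3, starting at position 2 (positions 2nd, 5th, 8th, ...).
Working it through for "zdnptjtatwnq": intermediate "imwycscjcfwz", final "mcjw".

mcjw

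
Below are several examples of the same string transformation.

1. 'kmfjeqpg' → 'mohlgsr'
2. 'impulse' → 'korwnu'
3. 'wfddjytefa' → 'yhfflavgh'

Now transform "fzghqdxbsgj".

hbijsfzdui

The transformation: shift every letter 2 places forward in the alphabet (wrapping around), then delete the last character.
On "fzghqdxbsgj": the first step gives "hbijsfzduil", and the second then gives "hbijsfzdui".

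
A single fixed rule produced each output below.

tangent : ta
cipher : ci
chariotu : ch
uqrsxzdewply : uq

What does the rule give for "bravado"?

br

Each output is the input with this applied: keep only the first 2 characters.
On "bravado" that produces "br".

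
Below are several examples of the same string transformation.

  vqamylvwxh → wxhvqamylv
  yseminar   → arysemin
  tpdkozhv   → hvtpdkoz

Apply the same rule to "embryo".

In each case the input is transformed by: swap the front and back halves of the string, then move the first 2 characters to the end (rotate left by 2).
For "embryo", step one produces "ryoemb"; step two turns that into "oembry".
(Check on "vqamylvwxh": → "lvwxhvqamy" → "wxhvqamylv" ✓)

oembry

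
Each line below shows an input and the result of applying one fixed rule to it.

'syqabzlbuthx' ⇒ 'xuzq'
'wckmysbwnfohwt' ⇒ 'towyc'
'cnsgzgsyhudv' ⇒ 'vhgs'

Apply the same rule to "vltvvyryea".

In each case the input is transformed by: reverse the string, then keep one character in every 3, starting at position 1 (positions 1st, 4th, 7th, ...).
"vltvvyryea" → "aeyryvvtlv" → "arvv".

arvv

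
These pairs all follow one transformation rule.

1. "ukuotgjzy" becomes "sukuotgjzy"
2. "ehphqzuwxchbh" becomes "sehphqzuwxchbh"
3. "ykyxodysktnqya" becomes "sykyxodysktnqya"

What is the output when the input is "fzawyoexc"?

Rule — prepend "s".
Doing the same to "fzawyoexc": "sfzawyoexc".

sfzawyoexc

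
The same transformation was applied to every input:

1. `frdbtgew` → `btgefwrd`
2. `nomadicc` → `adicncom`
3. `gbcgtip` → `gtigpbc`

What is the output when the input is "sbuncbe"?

ncbsebu

Each output is the input with this applied: swap the first and last characters, then move the first 3 characters to the end (rotate left by 3).
On "sbuncbe": the first step gives "ebuncbs", and the second then gives "ncbsebu".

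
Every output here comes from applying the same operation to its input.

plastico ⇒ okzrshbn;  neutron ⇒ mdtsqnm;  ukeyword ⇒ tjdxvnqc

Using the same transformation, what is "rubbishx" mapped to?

Each output is the input with this applied: shift every letter 1 place backward in the alphabet (wrapping around).
For "rubbishx" the result is "qtaahrgw".

qtaahrgw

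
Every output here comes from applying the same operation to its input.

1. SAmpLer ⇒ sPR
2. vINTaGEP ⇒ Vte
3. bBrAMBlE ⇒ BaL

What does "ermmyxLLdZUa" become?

The transformation: keep one character in every 3, starting at position 1 (positions 1st, 4th, 7th, ...), then flip the case of every letter.
On "ermmyxLLdZUa" that produces "EMlz".
(Check on "vINTaGEP": → "vTE" → "Vte" ✓)

EMlz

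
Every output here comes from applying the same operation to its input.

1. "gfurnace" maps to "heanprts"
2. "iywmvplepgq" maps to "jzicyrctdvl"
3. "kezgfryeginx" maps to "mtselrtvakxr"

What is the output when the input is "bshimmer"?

What's happening: shift every letter 13 places forward in the alphabet (wrapping around) — i.e. ROT13, then move the first 2 characters to the end (rotate left by 2).
Starting from "bshimmer": after the first operation, "ofuvzzre"; after the second, "uvzzreof".

uvzzreof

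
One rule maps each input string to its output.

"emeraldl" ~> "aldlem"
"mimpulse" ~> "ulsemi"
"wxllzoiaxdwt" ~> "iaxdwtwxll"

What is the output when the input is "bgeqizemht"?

zemhtbge

The pattern: swap the front and back halves of the string, then delete the last 2 characters.
Applying that to "bgeqizemht" gives "zemhtbge".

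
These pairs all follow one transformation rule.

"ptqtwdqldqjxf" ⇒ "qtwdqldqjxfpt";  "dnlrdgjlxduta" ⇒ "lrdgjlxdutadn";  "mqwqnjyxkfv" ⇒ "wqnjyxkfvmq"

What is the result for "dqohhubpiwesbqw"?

Rule — move the first 2 characters to the end (rotate left by 2).
On "dqohhubpiwesbqw" that produces "ohhubpiwesbqwdq".

ohhubpiwesbqwdq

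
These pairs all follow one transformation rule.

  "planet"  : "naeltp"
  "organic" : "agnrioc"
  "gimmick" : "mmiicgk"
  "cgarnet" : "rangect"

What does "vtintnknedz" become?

nittnvkznde

The transformation: move the first 3 characters to the end (rotate left by 3), then take characters alternately from the front and the back (1st, last, 2nd, 2nd-last, ...).
Applying that to "vtintnknedz" gives "nittnvkznde".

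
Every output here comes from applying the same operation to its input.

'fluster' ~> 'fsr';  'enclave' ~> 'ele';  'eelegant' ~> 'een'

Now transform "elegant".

egt

Each output is the input with this applied: keep one character in every 3, starting at position 1 (positions 1st, 4th, 7th, ...).
So "elegant" becomes "egt".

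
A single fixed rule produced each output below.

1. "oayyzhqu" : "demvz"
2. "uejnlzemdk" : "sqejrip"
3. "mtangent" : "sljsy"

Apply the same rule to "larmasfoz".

The rule is to delete the first 3 characters, then shift every letter 5 places forward in the alphabet (wrapping around).
Applying both steps to "larmasfoz": "masfoz", then "rfxkte".
(Check on "mtangent": → "ngent" → "sljsy" ✓)

rfxkte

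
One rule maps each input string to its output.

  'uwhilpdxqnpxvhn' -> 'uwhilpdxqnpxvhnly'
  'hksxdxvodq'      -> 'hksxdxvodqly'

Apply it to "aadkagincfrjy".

Each output is the input with this applied: append "ly".
Doing the same to "aadkagincfrjy": "aadkagincfrjyly".

aadkagincfrjyly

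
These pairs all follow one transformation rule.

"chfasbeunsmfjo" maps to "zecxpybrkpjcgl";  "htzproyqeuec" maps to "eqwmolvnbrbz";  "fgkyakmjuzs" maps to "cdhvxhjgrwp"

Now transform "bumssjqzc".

yrjppgnwz

The transformation: shift every letter 3 places backward in the alphabet (wrapping around).
Doing the same to "bumssjqzc": "yrjppgnwz".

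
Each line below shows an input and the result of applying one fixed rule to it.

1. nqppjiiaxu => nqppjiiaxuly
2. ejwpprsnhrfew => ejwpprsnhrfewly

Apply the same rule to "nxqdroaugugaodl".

nxqdroaugugaodlly

In each case the input is transformed by: append "ly".
"nxqdroaugugaodl" → "nxqdroaugugaodlly".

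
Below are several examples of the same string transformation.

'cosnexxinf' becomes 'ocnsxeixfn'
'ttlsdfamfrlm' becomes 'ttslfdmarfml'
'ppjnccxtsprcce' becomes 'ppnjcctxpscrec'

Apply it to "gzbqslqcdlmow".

The transformation: swap each adjacent pair of characters (1↔2, 3↔4, ...).
"gzbqslqcdlmow" → "zgqblscqldomw".

zgqblscqldomw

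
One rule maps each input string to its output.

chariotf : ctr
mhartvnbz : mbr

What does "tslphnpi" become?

tpp

The transformation: take characters alternately from the front and the back (1st, last, 2nd, 2nd-last, ...), then keep one character in every 3, starting at position 1 (positions 1st, 4th, 7th, ...).
Working it through for "tslphnpi": intermediate "tisplnph", final "tpp".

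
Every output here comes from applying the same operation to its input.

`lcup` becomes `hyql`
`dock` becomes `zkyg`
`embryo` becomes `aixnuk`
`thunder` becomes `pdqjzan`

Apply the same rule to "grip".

cnel

The transformation: shift every letter 4 places backward in the alphabet (wrapping around).
On "grip" that produces "cnel".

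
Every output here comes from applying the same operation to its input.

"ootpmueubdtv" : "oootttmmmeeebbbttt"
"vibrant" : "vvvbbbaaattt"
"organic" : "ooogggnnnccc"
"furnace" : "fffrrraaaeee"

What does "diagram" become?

What's happening: keep every other character starting from the first (positions 1st, 3rd, 5th, ...), then repeat every character 3 times.
Doing the same to "diagram": "dddaaarrrmmm".

dddaaarrrmmm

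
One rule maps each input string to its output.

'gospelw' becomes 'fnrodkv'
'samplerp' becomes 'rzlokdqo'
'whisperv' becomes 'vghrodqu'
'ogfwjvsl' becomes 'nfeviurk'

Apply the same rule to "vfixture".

uehwstqd

What's happening: shift every letter 1 place backward in the alphabet (wrapping around).
Doing the same to "vfixture": "uehwstqd".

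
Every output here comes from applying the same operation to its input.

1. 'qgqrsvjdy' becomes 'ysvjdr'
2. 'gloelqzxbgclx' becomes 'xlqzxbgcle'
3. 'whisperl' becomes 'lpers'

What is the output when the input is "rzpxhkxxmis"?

shkxxmix

Each output is the input with this applied: delete the first 3 characters, then swap the first and last characters.
Applying that to "rzpxhkxxmis" gives "shkxxmix".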